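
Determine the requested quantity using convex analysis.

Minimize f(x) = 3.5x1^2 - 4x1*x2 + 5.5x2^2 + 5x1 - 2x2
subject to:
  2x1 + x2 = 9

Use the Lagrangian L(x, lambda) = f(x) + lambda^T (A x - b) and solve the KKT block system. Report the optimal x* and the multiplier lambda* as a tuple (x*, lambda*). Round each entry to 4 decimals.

Form the Lagrangian:
  L(x, lambda) = (1/2) x^T Q x + c^T x + lambda^T (A x - b)
Stationarity (grad_x L = 0): Q x + c + A^T lambda = 0.
Primal feasibility: A x = b.

This gives the KKT block system:
  [ Q   A^T ] [ x     ]   [-c ]
  [ A    0  ] [ lambda ] = [ b ]

Solving the linear system:
  x*      = (3.3582, 2.2836)
  lambda* = (-9.6866)
  f(x*)   = 49.7015

x* = (3.3582, 2.2836), lambda* = (-9.6866)


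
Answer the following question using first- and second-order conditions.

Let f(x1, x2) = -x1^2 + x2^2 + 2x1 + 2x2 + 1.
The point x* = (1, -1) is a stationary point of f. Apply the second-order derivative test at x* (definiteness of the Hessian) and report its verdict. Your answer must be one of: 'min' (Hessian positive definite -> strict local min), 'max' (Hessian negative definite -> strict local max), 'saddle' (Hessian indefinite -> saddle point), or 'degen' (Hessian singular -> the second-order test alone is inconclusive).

Compute the Hessian H = grad^2 f:
  H = [[-2, 0], [0, 2]]
Verify stationarity: grad f(x*) = H x* + g = (0, 0).
Eigenvalues of H: -2, 2.
Eigenvalues have mixed signs, so H is indefinite -> x* is a saddle point.

saddle


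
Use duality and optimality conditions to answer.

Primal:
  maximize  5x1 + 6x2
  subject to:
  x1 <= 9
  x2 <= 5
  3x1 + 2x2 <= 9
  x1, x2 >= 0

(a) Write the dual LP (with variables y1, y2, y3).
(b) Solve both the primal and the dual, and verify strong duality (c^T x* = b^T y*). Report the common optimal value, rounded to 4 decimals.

The standard primal-dual pair for 'max c^T x s.t. A x <= b, x >= 0' is:
  Dual:  min b^T y  s.t.  A^T y >= c,  y >= 0.

So the dual LP is:
  minimize  9y1 + 5y2 + 9y3
  subject to:
    y1 + 3y3 >= 5
    y2 + 2y3 >= 6
    y1, y2, y3 >= 0

Solving the primal: x* = (0, 4.5).
  primal value c^T x* = 27.
Solving the dual: y* = (0, 0, 3).
  dual value b^T y* = 27.
Strong duality: c^T x* = b^T y*. Confirmed.

27


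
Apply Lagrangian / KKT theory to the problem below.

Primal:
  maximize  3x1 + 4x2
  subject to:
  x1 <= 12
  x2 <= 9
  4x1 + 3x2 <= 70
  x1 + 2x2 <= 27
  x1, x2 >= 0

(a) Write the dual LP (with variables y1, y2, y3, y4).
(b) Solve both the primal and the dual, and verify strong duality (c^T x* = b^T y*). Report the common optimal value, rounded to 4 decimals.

The standard primal-dual pair for 'max c^T x s.t. A x <= b, x >= 0' is:
  Dual:  min b^T y  s.t.  A^T y >= c,  y >= 0.

So the dual LP is:
  minimize  12y1 + 9y2 + 70y3 + 27y4
  subject to:
    y1 + 4y3 + y4 >= 3
    y2 + 3y3 + 2y4 >= 4
    y1, y2, y3, y4 >= 0

Solving the primal: x* = (11.8, 7.6).
  primal value c^T x* = 65.8.
Solving the dual: y* = (0, 0, 0.4, 1.4).
  dual value b^T y* = 65.8.
Strong duality: c^T x* = b^T y*. Confirmed.

65.8


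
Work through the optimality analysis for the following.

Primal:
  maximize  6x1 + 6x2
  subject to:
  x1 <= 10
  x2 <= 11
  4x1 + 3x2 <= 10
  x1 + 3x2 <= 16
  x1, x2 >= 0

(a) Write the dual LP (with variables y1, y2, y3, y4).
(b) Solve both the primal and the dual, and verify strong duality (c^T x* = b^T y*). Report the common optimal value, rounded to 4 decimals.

The standard primal-dual pair for 'max c^T x s.t. A x <= b, x >= 0' is:
  Dual:  min b^T y  s.t.  A^T y >= c,  y >= 0.

So the dual LP is:
  minimize  10y1 + 11y2 + 10y3 + 16y4
  subject to:
    y1 + 4y3 + y4 >= 6
    y2 + 3y3 + 3y4 >= 6
    y1, y2, y3, y4 >= 0

Solving the primal: x* = (0, 3.3333).
  primal value c^T x* = 20.
Solving the dual: y* = (0, 0, 2, 0).
  dual value b^T y* = 20.
Strong duality: c^T x* = b^T y*. Confirmed.

20


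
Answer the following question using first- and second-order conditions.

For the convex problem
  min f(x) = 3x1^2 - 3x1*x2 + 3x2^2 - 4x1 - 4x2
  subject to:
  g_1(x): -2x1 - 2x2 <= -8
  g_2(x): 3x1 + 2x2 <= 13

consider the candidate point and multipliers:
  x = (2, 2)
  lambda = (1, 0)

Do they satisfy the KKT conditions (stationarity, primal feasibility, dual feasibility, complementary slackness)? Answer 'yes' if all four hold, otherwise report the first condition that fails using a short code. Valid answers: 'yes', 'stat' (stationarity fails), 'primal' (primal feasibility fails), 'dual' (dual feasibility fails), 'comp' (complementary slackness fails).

Gradient of f: grad f(x) = Q x + c = (2, 2)
Constraint values g_i(x) = a_i^T x - b_i:
  g_1((2, 2)) = 0
  g_2((2, 2)) = -3
Stationarity residual: grad f(x) + sum_i lambda_i a_i = (0, 0)
  -> stationarity OK
Primal feasibility (all g_i <= 0): OK
Dual feasibility (all lambda_i >= 0): OK
Complementary slackness (lambda_i * g_i(x) = 0 for all i): OK

Verdict: yes, KKT holds.

yes


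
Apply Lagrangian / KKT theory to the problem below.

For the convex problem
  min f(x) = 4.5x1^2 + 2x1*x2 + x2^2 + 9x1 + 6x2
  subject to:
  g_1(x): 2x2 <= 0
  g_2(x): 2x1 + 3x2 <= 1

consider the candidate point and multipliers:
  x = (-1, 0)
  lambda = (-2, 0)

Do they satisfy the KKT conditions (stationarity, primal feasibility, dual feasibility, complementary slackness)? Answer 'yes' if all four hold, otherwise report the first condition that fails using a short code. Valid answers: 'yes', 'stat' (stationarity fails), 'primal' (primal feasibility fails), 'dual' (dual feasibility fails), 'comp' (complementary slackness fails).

Gradient of f: grad f(x) = Q x + c = (0, 4)
Constraint values g_i(x) = a_i^T x - b_i:
  g_1((-1, 0)) = 0
  g_2((-1, 0)) = -3
Stationarity residual: grad f(x) + sum_i lambda_i a_i = (0, 0)
  -> stationarity OK
Primal feasibility (all g_i <= 0): OK
Dual feasibility (all lambda_i >= 0): FAILS
Complementary slackness (lambda_i * g_i(x) = 0 for all i): OK

Verdict: the first failing condition is dual_feasibility -> dual.

dual


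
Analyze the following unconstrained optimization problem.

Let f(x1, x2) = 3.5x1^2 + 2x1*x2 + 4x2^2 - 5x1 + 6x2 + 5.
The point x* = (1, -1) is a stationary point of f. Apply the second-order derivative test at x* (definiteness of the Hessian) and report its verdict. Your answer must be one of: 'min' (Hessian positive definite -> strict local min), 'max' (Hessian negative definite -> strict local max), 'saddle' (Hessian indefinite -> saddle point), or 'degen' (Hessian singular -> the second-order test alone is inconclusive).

Compute the Hessian H = grad^2 f:
  H = [[7, 2], [2, 8]]
Verify stationarity: grad f(x*) = H x* + g = (0, 0).
Eigenvalues of H: 5.4384, 9.5616.
Both eigenvalues > 0, so H is positive definite -> x* is a strict local min.

min


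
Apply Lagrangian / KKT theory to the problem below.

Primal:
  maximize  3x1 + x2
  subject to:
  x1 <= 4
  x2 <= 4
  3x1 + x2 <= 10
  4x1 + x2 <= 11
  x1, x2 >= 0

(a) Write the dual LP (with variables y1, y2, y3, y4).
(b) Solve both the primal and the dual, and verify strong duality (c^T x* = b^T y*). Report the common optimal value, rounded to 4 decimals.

The standard primal-dual pair for 'max c^T x s.t. A x <= b, x >= 0' is:
  Dual:  min b^T y  s.t.  A^T y >= c,  y >= 0.

So the dual LP is:
  minimize  4y1 + 4y2 + 10y3 + 11y4
  subject to:
    y1 + 3y3 + 4y4 >= 3
    y2 + y3 + y4 >= 1
    y1, y2, y3, y4 >= 0

Solving the primal: x* = (1.75, 4).
  primal value c^T x* = 9.25.
Solving the dual: y* = (0, 0.25, 0, 0.75).
  dual value b^T y* = 9.25.
Strong duality: c^T x* = b^T y*. Confirmed.

9.25


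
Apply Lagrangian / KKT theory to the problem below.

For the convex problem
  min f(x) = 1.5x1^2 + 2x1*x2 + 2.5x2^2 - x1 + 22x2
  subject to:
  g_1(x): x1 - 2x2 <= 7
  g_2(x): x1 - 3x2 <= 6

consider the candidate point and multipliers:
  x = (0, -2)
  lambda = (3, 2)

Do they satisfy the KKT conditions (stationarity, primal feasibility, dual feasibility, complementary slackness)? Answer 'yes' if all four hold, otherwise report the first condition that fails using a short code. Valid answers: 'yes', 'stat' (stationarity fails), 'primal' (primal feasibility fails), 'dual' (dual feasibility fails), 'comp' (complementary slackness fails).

Gradient of f: grad f(x) = Q x + c = (-5, 12)
Constraint values g_i(x) = a_i^T x - b_i:
  g_1((0, -2)) = -3
  g_2((0, -2)) = 0
Stationarity residual: grad f(x) + sum_i lambda_i a_i = (0, 0)
  -> stationarity OK
Primal feasibility (all g_i <= 0): OK
Dual feasibility (all lambda_i >= 0): OK
Complementary slackness (lambda_i * g_i(x) = 0 for all i): FAILS

Verdict: the first failing condition is complementary_slackness -> comp.

comp


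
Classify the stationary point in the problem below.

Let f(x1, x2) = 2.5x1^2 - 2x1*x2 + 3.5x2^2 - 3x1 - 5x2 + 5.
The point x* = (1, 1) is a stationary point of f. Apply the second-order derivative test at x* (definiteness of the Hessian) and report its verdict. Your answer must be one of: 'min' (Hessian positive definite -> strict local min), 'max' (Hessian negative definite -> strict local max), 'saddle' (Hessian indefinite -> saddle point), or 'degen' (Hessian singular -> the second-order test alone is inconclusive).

Compute the Hessian H = grad^2 f:
  H = [[5, -2], [-2, 7]]
Verify stationarity: grad f(x*) = H x* + g = (0, 0).
Eigenvalues of H: 3.7639, 8.2361.
Both eigenvalues > 0, so H is positive definite -> x* is a strict local min.

min


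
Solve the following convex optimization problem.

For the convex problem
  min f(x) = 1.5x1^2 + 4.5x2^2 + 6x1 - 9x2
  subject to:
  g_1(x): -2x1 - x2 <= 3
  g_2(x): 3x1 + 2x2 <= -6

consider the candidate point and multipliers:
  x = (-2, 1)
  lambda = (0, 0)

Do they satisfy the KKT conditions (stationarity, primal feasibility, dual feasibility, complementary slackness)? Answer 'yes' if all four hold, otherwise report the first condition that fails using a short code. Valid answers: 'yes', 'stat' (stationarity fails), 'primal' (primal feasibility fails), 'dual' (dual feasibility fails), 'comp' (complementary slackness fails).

Gradient of f: grad f(x) = Q x + c = (0, 0)
Constraint values g_i(x) = a_i^T x - b_i:
  g_1((-2, 1)) = 0
  g_2((-2, 1)) = 2
Stationarity residual: grad f(x) + sum_i lambda_i a_i = (0, 0)
  -> stationarity OK
Primal feasibility (all g_i <= 0): FAILS
Dual feasibility (all lambda_i >= 0): OK
Complementary slackness (lambda_i * g_i(x) = 0 for all i): OK

Verdict: the first failing condition is primal_feasibility -> primal.

primal


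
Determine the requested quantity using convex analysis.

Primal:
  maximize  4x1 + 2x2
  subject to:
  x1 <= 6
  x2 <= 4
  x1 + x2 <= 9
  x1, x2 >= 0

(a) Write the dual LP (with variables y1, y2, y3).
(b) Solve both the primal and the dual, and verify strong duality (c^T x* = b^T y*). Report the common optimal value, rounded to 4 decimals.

The standard primal-dual pair for 'max c^T x s.t. A x <= b, x >= 0' is:
  Dual:  min b^T y  s.t.  A^T y >= c,  y >= 0.

So the dual LP is:
  minimize  6y1 + 4y2 + 9y3
  subject to:
    y1 + y3 >= 4
    y2 + y3 >= 2
    y1, y2, y3 >= 0

Solving the primal: x* = (6, 3).
  primal value c^T x* = 30.
Solving the dual: y* = (2, 0, 2).
  dual value b^T y* = 30.
Strong duality: c^T x* = b^T y*. Confirmed.

30


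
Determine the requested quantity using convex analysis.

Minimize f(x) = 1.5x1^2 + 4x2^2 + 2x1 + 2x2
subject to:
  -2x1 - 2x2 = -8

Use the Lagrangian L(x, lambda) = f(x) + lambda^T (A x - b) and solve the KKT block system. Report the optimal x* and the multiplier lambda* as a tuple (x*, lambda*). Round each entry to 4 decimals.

Form the Lagrangian:
  L(x, lambda) = (1/2) x^T Q x + c^T x + lambda^T (A x - b)
Stationarity (grad_x L = 0): Q x + c + A^T lambda = 0.
Primal feasibility: A x = b.

This gives the KKT block system:
  [ Q   A^T ] [ x     ]   [-c ]
  [ A    0  ] [ lambda ] = [ b ]

Solving the linear system:
  x*      = (2.9091, 1.0909)
  lambda* = (5.3636)
  f(x*)   = 25.4545

x* = (2.9091, 1.0909), lambda* = (5.3636)


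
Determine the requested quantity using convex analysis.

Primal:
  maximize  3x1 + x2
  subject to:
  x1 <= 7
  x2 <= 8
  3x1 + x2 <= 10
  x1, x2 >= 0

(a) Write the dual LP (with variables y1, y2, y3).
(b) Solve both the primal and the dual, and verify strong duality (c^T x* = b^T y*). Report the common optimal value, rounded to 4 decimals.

The standard primal-dual pair for 'max c^T x s.t. A x <= b, x >= 0' is:
  Dual:  min b^T y  s.t.  A^T y >= c,  y >= 0.

So the dual LP is:
  minimize  7y1 + 8y2 + 10y3
  subject to:
    y1 + 3y3 >= 3
    y2 + y3 >= 1
    y1, y2, y3 >= 0

Solving the primal: x* = (3.3333, 0).
  primal value c^T x* = 10.
Solving the dual: y* = (0, 0, 1).
  dual value b^T y* = 10.
Strong duality: c^T x* = b^T y*. Confirmed.

10


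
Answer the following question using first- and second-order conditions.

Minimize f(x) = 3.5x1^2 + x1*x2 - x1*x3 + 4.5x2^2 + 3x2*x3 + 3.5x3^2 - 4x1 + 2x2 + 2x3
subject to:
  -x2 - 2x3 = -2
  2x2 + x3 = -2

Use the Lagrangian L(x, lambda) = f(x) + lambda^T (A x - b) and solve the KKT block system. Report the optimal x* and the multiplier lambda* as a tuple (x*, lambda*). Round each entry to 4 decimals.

Form the Lagrangian:
  L(x, lambda) = (1/2) x^T Q x + c^T x + lambda^T (A x - b)
Stationarity (grad_x L = 0): Q x + c + A^T lambda = 0.
Primal feasibility: A x = b.

This gives the KKT block system:
  [ Q   A^T ] [ x     ]   [-c ]
  [ A    0  ] [ lambda ] = [ b ]

Solving the linear system:
  x*      = (1.1429, -2, 2)
  lambda* = (8.8571, 8.8571)
  f(x*)   = 15.4286

x* = (1.1429, -2, 2), lambda* = (8.8571, 8.8571)


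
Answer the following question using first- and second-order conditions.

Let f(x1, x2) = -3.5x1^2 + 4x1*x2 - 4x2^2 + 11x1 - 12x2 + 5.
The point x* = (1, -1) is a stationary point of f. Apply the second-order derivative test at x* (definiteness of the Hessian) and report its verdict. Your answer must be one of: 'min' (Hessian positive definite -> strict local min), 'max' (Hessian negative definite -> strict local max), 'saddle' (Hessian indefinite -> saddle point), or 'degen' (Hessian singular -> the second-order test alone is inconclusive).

Compute the Hessian H = grad^2 f:
  H = [[-7, 4], [4, -8]]
Verify stationarity: grad f(x*) = H x* + g = (0, 0).
Eigenvalues of H: -11.5311, -3.4689.
Both eigenvalues < 0, so H is negative definite -> x* is a strict local max.

max


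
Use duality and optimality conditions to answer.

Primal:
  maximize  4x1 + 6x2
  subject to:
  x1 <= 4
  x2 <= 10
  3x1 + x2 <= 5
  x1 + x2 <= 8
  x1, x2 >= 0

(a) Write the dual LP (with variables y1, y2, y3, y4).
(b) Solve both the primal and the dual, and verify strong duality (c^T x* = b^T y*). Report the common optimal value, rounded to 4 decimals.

The standard primal-dual pair for 'max c^T x s.t. A x <= b, x >= 0' is:
  Dual:  min b^T y  s.t.  A^T y >= c,  y >= 0.

So the dual LP is:
  minimize  4y1 + 10y2 + 5y3 + 8y4
  subject to:
    y1 + 3y3 + y4 >= 4
    y2 + y3 + y4 >= 6
    y1, y2, y3, y4 >= 0

Solving the primal: x* = (0, 5).
  primal value c^T x* = 30.
Solving the dual: y* = (0, 0, 6, 0).
  dual value b^T y* = 30.
Strong duality: c^T x* = b^T y*. Confirmed.

30


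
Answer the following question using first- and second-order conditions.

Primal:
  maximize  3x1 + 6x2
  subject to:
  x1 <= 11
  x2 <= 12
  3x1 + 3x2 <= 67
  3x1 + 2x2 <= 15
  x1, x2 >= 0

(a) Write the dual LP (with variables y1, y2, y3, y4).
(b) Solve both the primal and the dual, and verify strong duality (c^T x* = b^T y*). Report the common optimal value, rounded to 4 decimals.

The standard primal-dual pair for 'max c^T x s.t. A x <= b, x >= 0' is:
  Dual:  min b^T y  s.t.  A^T y >= c,  y >= 0.

So the dual LP is:
  minimize  11y1 + 12y2 + 67y3 + 15y4
  subject to:
    y1 + 3y3 + 3y4 >= 3
    y2 + 3y3 + 2y4 >= 6
    y1, y2, y3, y4 >= 0

Solving the primal: x* = (0, 7.5).
  primal value c^T x* = 45.
Solving the dual: y* = (0, 0, 0, 3).
  dual value b^T y* = 45.
Strong duality: c^T x* = b^T y*. Confirmed.

45


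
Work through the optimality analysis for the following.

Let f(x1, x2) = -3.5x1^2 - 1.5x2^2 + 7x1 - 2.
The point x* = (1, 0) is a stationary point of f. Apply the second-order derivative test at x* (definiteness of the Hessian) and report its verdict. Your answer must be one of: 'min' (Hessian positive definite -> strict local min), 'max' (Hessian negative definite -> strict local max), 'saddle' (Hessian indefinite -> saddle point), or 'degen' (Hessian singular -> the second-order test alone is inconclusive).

Compute the Hessian H = grad^2 f:
  H = [[-7, 0], [0, -3]]
Verify stationarity: grad f(x*) = H x* + g = (0, 0).
Eigenvalues of H: -7, -3.
Both eigenvalues < 0, so H is negative definite -> x* is a strict local max.

max


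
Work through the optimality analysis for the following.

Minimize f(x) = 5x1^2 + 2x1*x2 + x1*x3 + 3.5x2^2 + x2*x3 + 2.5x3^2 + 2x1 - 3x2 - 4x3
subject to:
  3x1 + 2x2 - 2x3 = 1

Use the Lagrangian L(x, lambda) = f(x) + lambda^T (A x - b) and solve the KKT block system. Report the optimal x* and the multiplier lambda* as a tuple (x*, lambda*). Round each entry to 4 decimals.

Form the Lagrangian:
  L(x, lambda) = (1/2) x^T Q x + c^T x + lambda^T (A x - b)
Stationarity (grad_x L = 0): Q x + c + A^T lambda = 0.
Primal feasibility: A x = b.

This gives the KKT block system:
  [ Q   A^T ] [ x     ]   [-c ]
  [ A    0  ] [ lambda ] = [ b ]

Solving the linear system:
  x*      = (-0.023, 0.734, 0.1995)
  lambda* = (-1.1458)
  f(x*)   = -0.9501

x* = (-0.023, 0.734, 0.1995), lambda* = (-1.1458)


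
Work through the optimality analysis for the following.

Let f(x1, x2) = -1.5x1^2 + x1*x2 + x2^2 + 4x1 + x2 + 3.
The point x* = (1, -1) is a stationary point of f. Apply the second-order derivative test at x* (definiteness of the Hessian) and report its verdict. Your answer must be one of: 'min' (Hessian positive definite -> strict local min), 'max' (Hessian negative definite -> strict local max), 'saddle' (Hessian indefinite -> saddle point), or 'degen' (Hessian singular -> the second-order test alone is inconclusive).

Compute the Hessian H = grad^2 f:
  H = [[-3, 1], [1, 2]]
Verify stationarity: grad f(x*) = H x* + g = (0, 0).
Eigenvalues of H: -3.1926, 2.1926.
Eigenvalues have mixed signs, so H is indefinite -> x* is a saddle point.

saddle


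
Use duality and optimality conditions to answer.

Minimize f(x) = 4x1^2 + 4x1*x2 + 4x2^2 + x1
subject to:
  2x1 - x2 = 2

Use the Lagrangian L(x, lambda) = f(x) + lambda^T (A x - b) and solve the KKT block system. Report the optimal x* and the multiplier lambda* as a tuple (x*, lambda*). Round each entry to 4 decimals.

Form the Lagrangian:
  L(x, lambda) = (1/2) x^T Q x + c^T x + lambda^T (A x - b)
Stationarity (grad_x L = 0): Q x + c + A^T lambda = 0.
Primal feasibility: A x = b.

This gives the KKT block system:
  [ Q   A^T ] [ x     ]   [-c ]
  [ A    0  ] [ lambda ] = [ b ]

Solving the linear system:
  x*      = (0.6964, -0.6071)
  lambda* = (-2.0714)
  f(x*)   = 2.4196

x* = (0.6964, -0.6071), lambda* = (-2.0714)


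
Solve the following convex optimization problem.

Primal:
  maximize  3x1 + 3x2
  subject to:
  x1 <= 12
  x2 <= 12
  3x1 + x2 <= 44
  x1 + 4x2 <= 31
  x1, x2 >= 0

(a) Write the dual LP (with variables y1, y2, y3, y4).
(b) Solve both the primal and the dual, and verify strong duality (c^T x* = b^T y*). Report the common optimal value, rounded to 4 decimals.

The standard primal-dual pair for 'max c^T x s.t. A x <= b, x >= 0' is:
  Dual:  min b^T y  s.t.  A^T y >= c,  y >= 0.

So the dual LP is:
  minimize  12y1 + 12y2 + 44y3 + 31y4
  subject to:
    y1 + 3y3 + y4 >= 3
    y2 + y3 + 4y4 >= 3
    y1, y2, y3, y4 >= 0

Solving the primal: x* = (12, 4.75).
  primal value c^T x* = 50.25.
Solving the dual: y* = (2.25, 0, 0, 0.75).
  dual value b^T y* = 50.25.
Strong duality: c^T x* = b^T y*. Confirmed.

50.25


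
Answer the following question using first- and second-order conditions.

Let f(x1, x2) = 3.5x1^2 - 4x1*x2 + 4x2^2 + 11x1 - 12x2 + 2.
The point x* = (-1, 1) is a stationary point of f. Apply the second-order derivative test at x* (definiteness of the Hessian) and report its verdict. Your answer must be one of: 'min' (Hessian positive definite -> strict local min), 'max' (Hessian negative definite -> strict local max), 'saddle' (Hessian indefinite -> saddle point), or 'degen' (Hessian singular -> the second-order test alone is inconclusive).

Compute the Hessian H = grad^2 f:
  H = [[7, -4], [-4, 8]]
Verify stationarity: grad f(x*) = H x* + g = (0, 0).
Eigenvalues of H: 3.4689, 11.5311.
Both eigenvalues > 0, so H is positive definite -> x* is a strict local min.

min


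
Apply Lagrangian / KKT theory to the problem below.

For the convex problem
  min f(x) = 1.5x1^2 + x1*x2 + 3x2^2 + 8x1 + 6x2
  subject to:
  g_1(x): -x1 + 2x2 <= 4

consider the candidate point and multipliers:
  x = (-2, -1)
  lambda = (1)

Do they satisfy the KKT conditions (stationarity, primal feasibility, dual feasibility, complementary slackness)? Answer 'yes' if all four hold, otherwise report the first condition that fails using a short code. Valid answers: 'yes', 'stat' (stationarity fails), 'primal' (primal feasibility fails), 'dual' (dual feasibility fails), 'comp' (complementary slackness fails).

Gradient of f: grad f(x) = Q x + c = (1, -2)
Constraint values g_i(x) = a_i^T x - b_i:
  g_1((-2, -1)) = -4
Stationarity residual: grad f(x) + sum_i lambda_i a_i = (0, 0)
  -> stationarity OK
Primal feasibility (all g_i <= 0): OK
Dual feasibility (all lambda_i >= 0): OK
Complementary slackness (lambda_i * g_i(x) = 0 for all i): FAILS

Verdict: the first failing condition is complementary_slackness -> comp.

comp


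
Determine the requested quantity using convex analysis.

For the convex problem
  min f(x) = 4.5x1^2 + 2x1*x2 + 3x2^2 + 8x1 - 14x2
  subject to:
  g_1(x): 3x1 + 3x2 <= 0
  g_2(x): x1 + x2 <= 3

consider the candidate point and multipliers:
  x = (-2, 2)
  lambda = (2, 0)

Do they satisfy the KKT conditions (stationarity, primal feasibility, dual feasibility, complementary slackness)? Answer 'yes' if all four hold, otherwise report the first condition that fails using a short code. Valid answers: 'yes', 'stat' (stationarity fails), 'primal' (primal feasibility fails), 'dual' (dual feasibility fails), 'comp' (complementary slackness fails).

Gradient of f: grad f(x) = Q x + c = (-6, -6)
Constraint values g_i(x) = a_i^T x - b_i:
  g_1((-2, 2)) = 0
  g_2((-2, 2)) = -3
Stationarity residual: grad f(x) + sum_i lambda_i a_i = (0, 0)
  -> stationarity OK
Primal feasibility (all g_i <= 0): OK
Dual feasibility (all lambda_i >= 0): OK
Complementary slackness (lambda_i * g_i(x) = 0 for all i): OK

Verdict: yes, KKT holds.

yes


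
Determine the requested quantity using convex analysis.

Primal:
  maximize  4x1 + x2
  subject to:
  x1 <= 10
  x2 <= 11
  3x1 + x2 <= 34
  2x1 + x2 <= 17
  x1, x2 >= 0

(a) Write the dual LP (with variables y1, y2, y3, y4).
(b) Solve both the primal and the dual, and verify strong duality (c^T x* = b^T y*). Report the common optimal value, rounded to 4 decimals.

The standard primal-dual pair for 'max c^T x s.t. A x <= b, x >= 0' is:
  Dual:  min b^T y  s.t.  A^T y >= c,  y >= 0.

So the dual LP is:
  minimize  10y1 + 11y2 + 34y3 + 17y4
  subject to:
    y1 + 3y3 + 2y4 >= 4
    y2 + y3 + y4 >= 1
    y1, y2, y3, y4 >= 0

Solving the primal: x* = (8.5, 0).
  primal value c^T x* = 34.
Solving the dual: y* = (0, 0, 0, 2).
  dual value b^T y* = 34.
Strong duality: c^T x* = b^T y*. Confirmed.

34


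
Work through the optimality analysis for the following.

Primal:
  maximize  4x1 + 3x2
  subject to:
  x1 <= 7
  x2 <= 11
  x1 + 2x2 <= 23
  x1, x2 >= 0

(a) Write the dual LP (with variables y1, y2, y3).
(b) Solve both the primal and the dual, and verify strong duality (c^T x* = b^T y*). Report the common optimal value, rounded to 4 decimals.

The standard primal-dual pair for 'max c^T x s.t. A x <= b, x >= 0' is:
  Dual:  min b^T y  s.t.  A^T y >= c,  y >= 0.

So the dual LP is:
  minimize  7y1 + 11y2 + 23y3
  subject to:
    y1 + y3 >= 4
    y2 + 2y3 >= 3
    y1, y2, y3 >= 0

Solving the primal: x* = (7, 8).
  primal value c^T x* = 52.
Solving the dual: y* = (2.5, 0, 1.5).
  dual value b^T y* = 52.
Strong duality: c^T x* = b^T y*. Confirmed.

52


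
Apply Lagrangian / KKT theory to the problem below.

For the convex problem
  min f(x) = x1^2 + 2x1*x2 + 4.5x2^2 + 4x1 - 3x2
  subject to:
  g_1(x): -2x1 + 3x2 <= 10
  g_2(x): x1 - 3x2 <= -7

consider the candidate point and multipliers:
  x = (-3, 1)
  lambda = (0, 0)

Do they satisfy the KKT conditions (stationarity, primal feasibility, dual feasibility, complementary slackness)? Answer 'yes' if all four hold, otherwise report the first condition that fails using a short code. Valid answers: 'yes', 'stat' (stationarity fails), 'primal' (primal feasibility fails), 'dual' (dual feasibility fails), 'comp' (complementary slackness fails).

Gradient of f: grad f(x) = Q x + c = (0, 0)
Constraint values g_i(x) = a_i^T x - b_i:
  g_1((-3, 1)) = -1
  g_2((-3, 1)) = 1
Stationarity residual: grad f(x) + sum_i lambda_i a_i = (0, 0)
  -> stationarity OK
Primal feasibility (all g_i <= 0): FAILS
Dual feasibility (all lambda_i >= 0): OK
Complementary slackness (lambda_i * g_i(x) = 0 for all i): OK

Verdict: the first failing condition is primal_feasibility -> primal.

primal


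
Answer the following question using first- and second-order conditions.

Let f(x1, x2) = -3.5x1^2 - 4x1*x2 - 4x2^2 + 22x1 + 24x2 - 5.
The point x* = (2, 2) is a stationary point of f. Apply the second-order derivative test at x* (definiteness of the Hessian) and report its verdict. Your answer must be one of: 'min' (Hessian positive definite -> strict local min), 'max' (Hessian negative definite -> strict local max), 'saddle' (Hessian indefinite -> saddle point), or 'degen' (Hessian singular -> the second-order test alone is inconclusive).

Compute the Hessian H = grad^2 f:
  H = [[-7, -4], [-4, -8]]
Verify stationarity: grad f(x*) = H x* + g = (0, 0).
Eigenvalues of H: -11.5311, -3.4689.
Both eigenvalues < 0, so H is negative definite -> x* is a strict local max.

max


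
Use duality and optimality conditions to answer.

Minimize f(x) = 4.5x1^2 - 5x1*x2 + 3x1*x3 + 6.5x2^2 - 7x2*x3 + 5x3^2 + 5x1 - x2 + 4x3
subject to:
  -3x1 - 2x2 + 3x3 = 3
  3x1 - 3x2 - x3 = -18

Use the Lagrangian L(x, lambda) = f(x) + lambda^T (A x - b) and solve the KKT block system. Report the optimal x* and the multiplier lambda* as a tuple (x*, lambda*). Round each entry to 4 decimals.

Form the Lagrangian:
  L(x, lambda) = (1/2) x^T Q x + c^T x + lambda^T (A x - b)
Stationarity (grad_x L = 0): Q x + c + A^T lambda = 0.
Primal feasibility: A x = b.

This gives the KKT block system:
  [ Q   A^T ] [ x     ]   [-c ]
  [ A    0  ] [ lambda ] = [ b ]

Solving the linear system:
  x*      = (-1.1686, 3.999, 2.4974)
  lambda* = (4.2656, 10.2722)
  f(x*)   = 86.125

x* = (-1.1686, 3.999, 2.4974), lambda* = (4.2656, 10.2722)


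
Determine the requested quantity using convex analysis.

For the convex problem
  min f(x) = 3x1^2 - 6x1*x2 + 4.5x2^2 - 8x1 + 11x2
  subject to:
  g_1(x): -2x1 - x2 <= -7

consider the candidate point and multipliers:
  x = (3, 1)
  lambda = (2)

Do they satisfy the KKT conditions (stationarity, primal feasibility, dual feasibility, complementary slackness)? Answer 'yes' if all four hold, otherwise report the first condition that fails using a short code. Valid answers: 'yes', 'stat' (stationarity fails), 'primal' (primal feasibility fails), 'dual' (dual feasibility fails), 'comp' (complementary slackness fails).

Gradient of f: grad f(x) = Q x + c = (4, 2)
Constraint values g_i(x) = a_i^T x - b_i:
  g_1((3, 1)) = 0
Stationarity residual: grad f(x) + sum_i lambda_i a_i = (0, 0)
  -> stationarity OK
Primal feasibility (all g_i <= 0): OK
Dual feasibility (all lambda_i >= 0): OK
Complementary slackness (lambda_i * g_i(x) = 0 for all i): OK

Verdict: yes, KKT holds.

yes


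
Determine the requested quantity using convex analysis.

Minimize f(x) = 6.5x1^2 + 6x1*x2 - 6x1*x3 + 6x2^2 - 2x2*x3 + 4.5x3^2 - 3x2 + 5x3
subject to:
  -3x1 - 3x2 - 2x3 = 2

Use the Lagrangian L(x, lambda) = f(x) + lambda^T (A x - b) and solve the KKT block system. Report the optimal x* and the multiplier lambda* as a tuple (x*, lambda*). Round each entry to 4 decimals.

Form the Lagrangian:
  L(x, lambda) = (1/2) x^T Q x + c^T x + lambda^T (A x - b)
Stationarity (grad_x L = 0): Q x + c + A^T lambda = 0.
Primal feasibility: A x = b.

This gives the KKT block system:
  [ Q   A^T ] [ x     ]   [-c ]
  [ A    0  ] [ lambda ] = [ b ]

Solving the linear system:
  x*      = (-0.5385, 0.4077, -0.8039)
  lambda* = (0.09)
  f(x*)   = -2.7114

x* = (-0.5385, 0.4077, -0.8039), lambda* = (0.09)


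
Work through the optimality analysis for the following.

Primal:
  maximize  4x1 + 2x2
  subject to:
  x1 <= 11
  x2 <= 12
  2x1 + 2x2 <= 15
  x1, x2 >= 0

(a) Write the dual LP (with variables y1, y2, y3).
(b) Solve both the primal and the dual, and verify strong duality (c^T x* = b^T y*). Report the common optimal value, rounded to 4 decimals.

The standard primal-dual pair for 'max c^T x s.t. A x <= b, x >= 0' is:
  Dual:  min b^T y  s.t.  A^T y >= c,  y >= 0.

So the dual LP is:
  minimize  11y1 + 12y2 + 15y3
  subject to:
    y1 + 2y3 >= 4
    y2 + 2y3 >= 2
    y1, y2, y3 >= 0

Solving the primal: x* = (7.5, 0).
  primal value c^T x* = 30.
Solving the dual: y* = (0, 0, 2).
  dual value b^T y* = 30.
Strong duality: c^T x* = b^T y*. Confirmed.

30


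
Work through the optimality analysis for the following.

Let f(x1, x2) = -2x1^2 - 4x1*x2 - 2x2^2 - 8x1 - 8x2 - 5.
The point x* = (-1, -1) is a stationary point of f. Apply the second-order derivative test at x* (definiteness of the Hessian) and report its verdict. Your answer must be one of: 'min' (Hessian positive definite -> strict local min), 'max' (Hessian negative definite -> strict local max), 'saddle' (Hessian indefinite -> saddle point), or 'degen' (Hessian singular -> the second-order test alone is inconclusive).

Compute the Hessian H = grad^2 f:
  H = [[-4, -4], [-4, -4]]
Verify stationarity: grad f(x*) = H x* + g = (0, 0).
Eigenvalues of H: -8, 0.
H has a zero eigenvalue (singular; negative semidefinite but not definite), so H is neither positive definite, negative definite, nor indefinite. The second-order test alone is inconclusive -> degen.
(Indeed, f is constant along the null direction of H through x*, so x* is not a strict local extremum.)

degen


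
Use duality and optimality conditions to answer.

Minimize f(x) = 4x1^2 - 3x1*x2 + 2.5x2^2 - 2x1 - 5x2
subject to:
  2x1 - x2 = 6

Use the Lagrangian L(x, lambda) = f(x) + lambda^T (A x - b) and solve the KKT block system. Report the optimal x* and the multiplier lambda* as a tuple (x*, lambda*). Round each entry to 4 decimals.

Form the Lagrangian:
  L(x, lambda) = (1/2) x^T Q x + c^T x + lambda^T (A x - b)
Stationarity (grad_x L = 0): Q x + c + A^T lambda = 0.
Primal feasibility: A x = b.

This gives the KKT block system:
  [ Q   A^T ] [ x     ]   [-c ]
  [ A    0  ] [ lambda ] = [ b ]

Solving the linear system:
  x*      = (3.375, 0.75)
  lambda* = (-11.375)
  f(x*)   = 28.875

x* = (3.375, 0.75), lambda* = (-11.375)


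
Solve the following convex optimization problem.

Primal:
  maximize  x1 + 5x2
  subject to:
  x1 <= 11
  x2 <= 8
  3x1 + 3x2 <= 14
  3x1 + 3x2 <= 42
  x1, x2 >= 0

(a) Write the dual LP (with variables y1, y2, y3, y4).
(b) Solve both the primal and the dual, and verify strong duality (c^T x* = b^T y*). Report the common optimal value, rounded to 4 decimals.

The standard primal-dual pair for 'max c^T x s.t. A x <= b, x >= 0' is:
  Dual:  min b^T y  s.t.  A^T y >= c,  y >= 0.

So the dual LP is:
  minimize  11y1 + 8y2 + 14y3 + 42y4
  subject to:
    y1 + 3y3 + 3y4 >= 1
    y2 + 3y3 + 3y4 >= 5
    y1, y2, y3, y4 >= 0

Solving the primal: x* = (0, 4.6667).
  primal value c^T x* = 23.3333.
Solving the dual: y* = (0, 0, 1.6667, 0).
  dual value b^T y* = 23.3333.
Strong duality: c^T x* = b^T y*. Confirmed.

23.3333


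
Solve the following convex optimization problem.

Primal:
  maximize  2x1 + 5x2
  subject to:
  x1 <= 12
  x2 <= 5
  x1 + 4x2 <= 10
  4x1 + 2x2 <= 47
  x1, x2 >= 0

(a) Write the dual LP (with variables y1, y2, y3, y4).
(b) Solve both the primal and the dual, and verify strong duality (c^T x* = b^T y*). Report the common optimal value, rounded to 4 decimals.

The standard primal-dual pair for 'max c^T x s.t. A x <= b, x >= 0' is:
  Dual:  min b^T y  s.t.  A^T y >= c,  y >= 0.

So the dual LP is:
  minimize  12y1 + 5y2 + 10y3 + 47y4
  subject to:
    y1 + y3 + 4y4 >= 2
    y2 + 4y3 + 2y4 >= 5
    y1, y2, y3, y4 >= 0

Solving the primal: x* = (10, 0).
  primal value c^T x* = 20.
Solving the dual: y* = (0, 0, 2, 0).
  dual value b^T y* = 20.
Strong duality: c^T x* = b^T y*. Confirmed.

20


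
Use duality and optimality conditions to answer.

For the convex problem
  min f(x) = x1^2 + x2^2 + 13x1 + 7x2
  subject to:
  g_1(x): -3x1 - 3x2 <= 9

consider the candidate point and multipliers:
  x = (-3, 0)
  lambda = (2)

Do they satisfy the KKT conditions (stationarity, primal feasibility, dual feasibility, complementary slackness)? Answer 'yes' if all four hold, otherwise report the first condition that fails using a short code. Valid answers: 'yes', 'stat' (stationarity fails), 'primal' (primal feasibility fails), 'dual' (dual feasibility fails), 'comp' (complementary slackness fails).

Gradient of f: grad f(x) = Q x + c = (7, 7)
Constraint values g_i(x) = a_i^T x - b_i:
  g_1((-3, 0)) = 0
Stationarity residual: grad f(x) + sum_i lambda_i a_i = (1, 1)
  -> stationarity FAILS
Primal feasibility (all g_i <= 0): OK
Dual feasibility (all lambda_i >= 0): OK
Complementary slackness (lambda_i * g_i(x) = 0 for all i): OK

Verdict: the first failing condition is stationarity -> stat.

stat


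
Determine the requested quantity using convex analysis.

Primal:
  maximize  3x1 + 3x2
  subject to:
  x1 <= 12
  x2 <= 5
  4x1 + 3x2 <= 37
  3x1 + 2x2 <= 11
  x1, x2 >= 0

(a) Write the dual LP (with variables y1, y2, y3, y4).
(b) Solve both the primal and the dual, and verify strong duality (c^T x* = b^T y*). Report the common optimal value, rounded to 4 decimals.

The standard primal-dual pair for 'max c^T x s.t. A x <= b, x >= 0' is:
  Dual:  min b^T y  s.t.  A^T y >= c,  y >= 0.

So the dual LP is:
  minimize  12y1 + 5y2 + 37y3 + 11y4
  subject to:
    y1 + 4y3 + 3y4 >= 3
    y2 + 3y3 + 2y4 >= 3
    y1, y2, y3, y4 >= 0

Solving the primal: x* = (0.3333, 5).
  primal value c^T x* = 16.
Solving the dual: y* = (0, 1, 0, 1).
  dual value b^T y* = 16.
Strong duality: c^T x* = b^T y*. Confirmed.

16


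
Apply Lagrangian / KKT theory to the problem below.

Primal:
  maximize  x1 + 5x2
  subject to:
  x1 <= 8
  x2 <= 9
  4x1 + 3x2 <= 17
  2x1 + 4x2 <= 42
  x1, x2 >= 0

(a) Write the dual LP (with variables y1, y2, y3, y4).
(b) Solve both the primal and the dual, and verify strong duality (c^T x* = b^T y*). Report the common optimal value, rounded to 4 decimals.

The standard primal-dual pair for 'max c^T x s.t. A x <= b, x >= 0' is:
  Dual:  min b^T y  s.t.  A^T y >= c,  y >= 0.

So the dual LP is:
  minimize  8y1 + 9y2 + 17y3 + 42y4
  subject to:
    y1 + 4y3 + 2y4 >= 1
    y2 + 3y3 + 4y4 >= 5
    y1, y2, y3, y4 >= 0

Solving the primal: x* = (0, 5.6667).
  primal value c^T x* = 28.3333.
Solving the dual: y* = (0, 0, 1.6667, 0).
  dual value b^T y* = 28.3333.
Strong duality: c^T x* = b^T y*. Confirmed.

28.3333


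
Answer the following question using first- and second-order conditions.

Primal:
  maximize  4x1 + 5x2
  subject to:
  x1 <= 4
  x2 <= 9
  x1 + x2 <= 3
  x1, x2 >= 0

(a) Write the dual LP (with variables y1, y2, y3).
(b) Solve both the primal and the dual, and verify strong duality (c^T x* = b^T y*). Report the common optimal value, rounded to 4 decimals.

The standard primal-dual pair for 'max c^T x s.t. A x <= b, x >= 0' is:
  Dual:  min b^T y  s.t.  A^T y >= c,  y >= 0.

So the dual LP is:
  minimize  4y1 + 9y2 + 3y3
  subject to:
    y1 + y3 >= 4
    y2 + y3 >= 5
    y1, y2, y3 >= 0

Solving the primal: x* = (0, 3).
  primal value c^T x* = 15.
Solving the dual: y* = (0, 0, 5).
  dual value b^T y* = 15.
Strong duality: c^T x* = b^T y*. Confirmed.

15


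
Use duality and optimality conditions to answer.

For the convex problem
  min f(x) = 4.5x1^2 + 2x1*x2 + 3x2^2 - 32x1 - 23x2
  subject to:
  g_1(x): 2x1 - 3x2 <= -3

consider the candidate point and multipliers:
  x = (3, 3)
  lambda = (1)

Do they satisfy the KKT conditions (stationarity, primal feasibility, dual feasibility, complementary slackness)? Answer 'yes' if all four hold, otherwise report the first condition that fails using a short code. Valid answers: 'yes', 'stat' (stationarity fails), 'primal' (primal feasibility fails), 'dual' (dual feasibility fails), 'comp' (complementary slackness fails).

Gradient of f: grad f(x) = Q x + c = (1, 1)
Constraint values g_i(x) = a_i^T x - b_i:
  g_1((3, 3)) = 0
Stationarity residual: grad f(x) + sum_i lambda_i a_i = (3, -2)
  -> stationarity FAILS
Primal feasibility (all g_i <= 0): OK
Dual feasibility (all lambda_i >= 0): OK
Complementary slackness (lambda_i * g_i(x) = 0 for all i): OK

Verdict: the first failing condition is stationarity -> stat.

stat


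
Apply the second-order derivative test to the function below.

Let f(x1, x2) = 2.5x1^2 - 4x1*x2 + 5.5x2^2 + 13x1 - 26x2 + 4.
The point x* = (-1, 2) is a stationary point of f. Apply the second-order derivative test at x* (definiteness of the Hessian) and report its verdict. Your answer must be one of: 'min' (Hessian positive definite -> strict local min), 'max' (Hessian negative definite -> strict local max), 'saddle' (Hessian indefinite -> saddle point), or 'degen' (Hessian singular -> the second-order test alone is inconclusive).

Compute the Hessian H = grad^2 f:
  H = [[5, -4], [-4, 11]]
Verify stationarity: grad f(x*) = H x* + g = (0, 0).
Eigenvalues of H: 3, 13.
Both eigenvalues > 0, so H is positive definite -> x* is a strict local min.

min


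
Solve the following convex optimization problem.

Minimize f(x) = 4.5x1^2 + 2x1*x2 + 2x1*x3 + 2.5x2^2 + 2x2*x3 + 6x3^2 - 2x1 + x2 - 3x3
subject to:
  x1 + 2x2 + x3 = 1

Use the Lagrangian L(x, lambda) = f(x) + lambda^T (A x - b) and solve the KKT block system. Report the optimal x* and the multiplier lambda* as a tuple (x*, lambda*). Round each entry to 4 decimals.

Form the Lagrangian:
  L(x, lambda) = (1/2) x^T Q x + c^T x + lambda^T (A x - b)
Stationarity (grad_x L = 0): Q x + c + A^T lambda = 0.
Primal feasibility: A x = b.

This gives the KKT block system:
  [ Q   A^T ] [ x     ]   [-c ]
  [ A    0  ] [ lambda ] = [ b ]

Solving the linear system:
  x*      = (0.2877, 0.2055, 0.3014)
  lambda* = (-1.6027)
  f(x*)   = 0.1644

x* = (0.2877, 0.2055, 0.3014), lambda* = (-1.6027)


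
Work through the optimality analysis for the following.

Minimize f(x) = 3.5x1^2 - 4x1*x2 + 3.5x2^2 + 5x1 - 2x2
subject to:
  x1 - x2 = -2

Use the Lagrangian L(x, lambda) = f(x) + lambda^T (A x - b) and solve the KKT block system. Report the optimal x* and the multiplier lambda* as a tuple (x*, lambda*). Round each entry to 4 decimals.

Form the Lagrangian:
  L(x, lambda) = (1/2) x^T Q x + c^T x + lambda^T (A x - b)
Stationarity (grad_x L = 0): Q x + c + A^T lambda = 0.
Primal feasibility: A x = b.

This gives the KKT block system:
  [ Q   A^T ] [ x     ]   [-c ]
  [ A    0  ] [ lambda ] = [ b ]

Solving the linear system:
  x*      = (-1.5, 0.5)
  lambda* = (7.5)
  f(x*)   = 3.25

x* = (-1.5, 0.5), lambda* = (7.5)


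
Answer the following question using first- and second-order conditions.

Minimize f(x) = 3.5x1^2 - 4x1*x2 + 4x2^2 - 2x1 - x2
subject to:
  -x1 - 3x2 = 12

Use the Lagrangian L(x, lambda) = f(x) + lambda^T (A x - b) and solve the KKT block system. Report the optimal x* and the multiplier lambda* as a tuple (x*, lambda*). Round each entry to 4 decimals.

Form the Lagrangian:
  L(x, lambda) = (1/2) x^T Q x + c^T x + lambda^T (A x - b)
Stationarity (grad_x L = 0): Q x + c + A^T lambda = 0.
Primal feasibility: A x = b.

This gives the KKT block system:
  [ Q   A^T ] [ x     ]   [-c ]
  [ A    0  ] [ lambda ] = [ b ]

Solving the linear system:
  x*      = (-2.3684, -3.2105)
  lambda* = (-5.7368)
  f(x*)   = 38.3947

x* = (-2.3684, -3.2105), lambda* = (-5.7368)
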